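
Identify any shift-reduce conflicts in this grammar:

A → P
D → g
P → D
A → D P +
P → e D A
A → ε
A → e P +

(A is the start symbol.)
Yes — I0: [A → .] vs [A → . e P +]; I2: [P → D .] vs [D → . g]; I6: [A → .] vs [A → . e P +]; I9: [A → .] vs [A → . e P +]

A shift-reduce conflict occurs when an LR(0) state has both:
  - a complete (reduce) item [A → α .] (dot at the end), and
  - a shift item [B → β . c γ] (dot before a terminal).

Augment with A' → A and build the canonical LR(0) collection (I0 = CLOSURE({[A' → . A]}), then GOTO on every symbol after a dot until no new states appear). It has 15 states:
  I0: { [A → . D P +], [A → . P], [A → . e P +], [A → .], [A' → . A], [D → . g], [P → . D], [P → . e D A] }  — shift, reduce
  I1: { [A' → A .] }  — accept
  I2: { [A → D . P +], [D → . g], [P → . D], [P → . e D A], [P → D .] }  — shift, reduce
  I3: { [A → P .] }  — reduce
  I4: { [A → e . P +], [D → . g], [P → . D], [P → . e D A], [P → e . D A] }  — shift
  I5: { [D → g .] }  — reduce
  I6: { [A → . D P +], [A → . P], [A → . e P +], [A → .], [D → . g], [P → . D], [P → . e D A], [P → D .], [P → e D . A] }  — shift, 2 reduces
  I7: { [A → e P . +] }  — shift
  I8: { [D → . g], [P → e . D A] }  — shift
  I9: { [A → . D P +], [A → . P], [A → . e P +], [A → .], [D → . g], [P → . D], [P → . e D A], [P → e D . A] }  — shift, reduce
  I10: { [P → e D A .] }  — reduce
  I11: { [A → e P + .] }  — reduce
  I12: { [P → D .] }  — reduce
  I13: { [A → D P . +] }  — shift
  I14: { [A → D P + .] }  — reduce

I0 contains reduce item [A → .] and shift items [A → . e P +], [D → . g], [P → . e D A] — shift-reduce conflict.
I2 contains reduce item [P → D .] and shift items [D → . g], [P → . e D A] — shift-reduce conflict.
I6 contains reduce items [A → .], [P → D .] and shift items [A → . e P +], [D → . g], [P → . e D A] — shift-reduce conflict.
I9 contains reduce item [A → .] and shift items [A → . e P +], [D → . g], [P → . e D A] — shift-reduce conflict.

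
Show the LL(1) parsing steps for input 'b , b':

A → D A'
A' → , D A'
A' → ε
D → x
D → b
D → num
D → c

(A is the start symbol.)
LL(1) parsing maintains a stack (initially the start symbol over $) and the input. At each step: if the stack top is a terminal, match it against the current input token; if it is a non-terminal N, replace it with the RHS of M[N, lookahead] (the unique production whose predict set contains the lookahead).

Stack is shown with the top on the left.

Stack     Input    Action
-------------------------
A $       b , b $  output A → D A'
D A' $    b , b $  output D → b
b A' $    b , b $  match 'b'
A' $      , b $    output A' → , D A'
, D A' $  , b $    match ','
D A' $    b $      output D → b
b A' $    b $      match 'b'
A' $      $        output A' → ε
$         $        accept

The string is accepted.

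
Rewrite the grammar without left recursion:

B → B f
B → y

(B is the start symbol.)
B → y B'
B' → f B'
B' → ε

B is directly left-recursive. The standard transformation for
  A → A α₁ | ... | A α_m | β₁ | ... | β_n
is
  A  → β₁ A' | ... | β_n A'
  A' → α₁ A' | ... | α_m A' | ε

B → y becomes B → y B'
B → B f becomes B' → f B'
Add B' → ε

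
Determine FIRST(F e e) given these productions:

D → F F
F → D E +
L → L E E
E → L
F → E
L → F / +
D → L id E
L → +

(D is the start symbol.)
{ '+' }

FIRST sets of the non-terminals involved (from the grammar, by fixed-point iteration):
  FIRST(F) = { '+' }

To compute FIRST(F e e), process the symbols left to right:
Symbol F is a non-terminal. Add FIRST(F) \ {ε} = { '+' }
F is not nullable (ε ∉ FIRST(F)), so stop here.
FIRST(F e e) = { '+' }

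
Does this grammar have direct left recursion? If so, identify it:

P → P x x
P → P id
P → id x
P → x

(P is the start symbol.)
Direct left recursion occurs when N → N α for some non-terminal N (the right-hand side begins with the left-hand side itself).

P → P x x: LEFT RECURSIVE (starts with P)
P → P id: LEFT RECURSIVE (starts with P)
P → id x: starts with id
P → x: starts with x

The grammar has direct left recursion on: P.

Answer: Yes, P is left-recursive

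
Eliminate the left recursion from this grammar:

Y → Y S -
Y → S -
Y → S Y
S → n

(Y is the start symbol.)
Y → S - Y'
Y → S Y Y'
Y' → S - Y'
Y' → ε
S → n

Y is directly left-recursive. The standard transformation for
  A → A α₁ | ... | A α_m | β₁ | ... | β_n
is
  A  → β₁ A' | ... | β_n A'
  A' → α₁ A' | ... | α_m A' | ε

Y → S - becomes Y → S - Y'
Y → S Y becomes Y → S Y Y'
Y → Y S - becomes Y' → S - Y'
Add Y' → ε

Productions for other non-terminals are unchanged:
  S → n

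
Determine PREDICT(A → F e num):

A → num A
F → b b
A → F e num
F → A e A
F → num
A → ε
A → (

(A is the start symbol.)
PREDICT(A → F e num) = (FIRST(RHS) \ {ε}) ∪ (FOLLOW(A) if ε ∈ FIRST(RHS), i.e. RHS ⇒* ε)
FIRST(F) = { '(', 'b', 'e', 'num' }
FIRST(F e num) = { '(', 'b', 'e', 'num' }
ε ∉ FIRST(F e num), so FOLLOW(A) is not added.
PREDICT(A → F e num) = { '(', 'b', 'e', 'num' }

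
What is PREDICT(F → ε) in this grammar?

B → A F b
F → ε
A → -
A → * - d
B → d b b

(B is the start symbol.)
PREDICT(F → ε) = (FIRST(RHS) \ {ε}) ∪ (FOLLOW(F) if ε ∈ FIRST(RHS), i.e. RHS ⇒* ε)
The right-hand side is ε (FIRST(ε) = { ε }), so the predict set is FOLLOW(F) = { 'b' }
PREDICT(F → ε) = { 'b' }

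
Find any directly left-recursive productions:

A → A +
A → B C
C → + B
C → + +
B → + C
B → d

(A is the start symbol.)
Yes, A is left-recursive

Direct left recursion occurs when N → N α for some non-terminal N (the right-hand side begins with the left-hand side itself).

A → A +: LEFT RECURSIVE (starts with A)
A → B C: starts with B
C → + B: starts with '+'
C → + +: starts with '+'
B → + C: starts with '+'
B → d: starts with d

The grammar has direct left recursion on: A.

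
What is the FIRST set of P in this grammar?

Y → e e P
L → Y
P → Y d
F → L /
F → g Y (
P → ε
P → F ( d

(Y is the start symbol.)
{ 'e', 'g', ε }

To compute FIRST(P), examine every production with P on the left-hand side, reading each right-hand side left to right until a non-nullable symbol is reached.

FIRST sets of the other non-terminals involved (by the same procedure, iterated to a fixed point):
  FIRST(Y) = { 'e' }
  FIRST(F) = { 'e', 'g' }

From P → Y d:
  - Y is a non-terminal: add FIRST(Y) \ {ε} = { 'e' }
    Y is not nullable, so stop
From P → ε:
  - ε-production, so ε ∈ FIRST(P)
From P → F ( d:
  - F is a non-terminal: add FIRST(F) \ {ε} = { 'e', 'g' }
    F is not nullable, so stop

Collecting: FIRST(P) = { 'e', 'g', ε }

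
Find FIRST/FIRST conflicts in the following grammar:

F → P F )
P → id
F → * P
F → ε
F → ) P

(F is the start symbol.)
FIRST sets of the non-terminals at (or reachable through a nullable prefix from) the front of some alternative:
  FIRST(P) = { 'id' }

Productions for F:
  F → P F ): FIRST = { 'id' }
  F → * P: FIRST = { '*' }
  F → ε: FIRST = { ε }
  F → ) P: FIRST = { ')' }
P has only one production, so no FIRST/FIRST conflict is possible there.

All alternatives of each non-terminal have pairwise disjoint FIRST sets.

Answer: No FIRST/FIRST conflicts.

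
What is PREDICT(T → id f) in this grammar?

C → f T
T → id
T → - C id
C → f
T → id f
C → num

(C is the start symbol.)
{ 'id' }

PREDICT(T → id f) = (FIRST(RHS) \ {ε}) ∪ (FOLLOW(T) if ε ∈ FIRST(RHS), i.e. RHS ⇒* ε)
FIRST(id f) = { 'id' }
ε ∉ FIRST(id f), so FOLLOW(T) is not added.
PREDICT(T → id f) = { 'id' }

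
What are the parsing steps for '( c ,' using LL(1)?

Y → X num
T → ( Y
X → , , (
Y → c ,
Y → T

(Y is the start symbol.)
LL(1) parsing maintains a stack (initially the start symbol over $) and the input. At each step: if the stack top is a terminal, match it against the current input token; if it is a non-terminal N, replace it with the RHS of M[N, lookahead] (the unique production whose predict set contains the lookahead).

Stack is shown with the top on the left.

Stack  Input    Action
----------------------
Y $    ( c , $  output Y → T
T $    ( c , $  output T → ( Y
( Y $  ( c , $  match '('
Y $    c , $    output Y → c ,
c , $  c , $    match 'c'
, $    , $      match ','
$      $        accept

The string is accepted.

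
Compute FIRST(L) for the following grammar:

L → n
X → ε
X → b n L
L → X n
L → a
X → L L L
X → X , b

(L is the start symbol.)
{ ',', 'a', 'b', 'n' }

FIRST sets of the other non-terminals involved (by the same procedure, iterated to a fixed point):
  FIRST(X) = { ',', 'a', 'b', 'n', ε }

From L → n:
  - n is a terminal: add 'n' and stop
From L → X n:
  - X is a non-terminal: add FIRST(X) \ {ε} = { ',', 'a', 'b', 'n' }
    X is nullable, so continue to the next symbol
  - n is a terminal: add 'n' and stop
From L → a:
  - a is a terminal: add 'a' and stop

Collecting: FIRST(L) = { ',', 'a', 'b', 'n' }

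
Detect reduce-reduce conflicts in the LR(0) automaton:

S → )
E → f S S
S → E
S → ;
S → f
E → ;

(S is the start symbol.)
Yes — I2: [E → ; .] vs [S → ; .]

A reduce-reduce conflict occurs when an LR(0) state has two complete items [A → α .] and [B → β .] — both call for a reduction, and with no lookahead the parser cannot choose between them.

Augment with S' → S and build the canonical LR(0) collection (I0 = CLOSURE({[S' → . S]}), then GOTO on every symbol after a dot until no new states appear). It has 8 states:
  I0: { [E → . ;], [E → . f S S], [S → . )], [S → . ;], [S → . E], [S → . f], [S' → . S] }  — shift
  I1: { [S → ) .] }  — reduce
  I2: { [E → ; .], [S → ; .] }  — 2 reduces
  I3: { [S → E .] }  — reduce
  I4: { [S' → S .] }  — accept
  I5: { [E → . ;], [E → . f S S], [E → f . S S], [S → . )], [S → . ;], [S → . E], [S → . f], [S → f .] }  — shift, reduce
  I6: { [E → . ;], [E → . f S S], [E → f S . S], [S → . )], [S → . ;], [S → . E], [S → . f] }  — shift
  I7: { [E → f S S .] }  — reduce

I2 contains complete items [E → ; .], [S → ; .] — reduce-reduce conflict.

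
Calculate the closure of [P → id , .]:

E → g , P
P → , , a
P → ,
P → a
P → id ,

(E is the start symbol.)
{ [P → id , .] }

To compute CLOSURE, for each item [A → α.Bβ] where B is a non-terminal, add [B → .γ] for all productions B → γ; repeat for the newly added items until nothing changes.

Start with: [P → id , .]
The dot is at the end, so nothing is added.

CLOSURE = { [P → id , .] }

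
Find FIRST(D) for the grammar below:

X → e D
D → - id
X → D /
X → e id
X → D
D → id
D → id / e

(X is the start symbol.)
{ '-', 'id' }

From D → - id:
  - '-' is a terminal: add '-' and stop
From D → id:
  - id is a terminal: add 'id' and stop
From D → id / e:
  - id is a terminal: add 'id' and stop

Collecting: FIRST(D) = { '-', 'id' }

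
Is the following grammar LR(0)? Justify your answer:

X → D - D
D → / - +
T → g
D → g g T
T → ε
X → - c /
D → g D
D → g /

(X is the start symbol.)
No. Shift-reduce conflict between [D → g / .] and [D → / . - +]

Augment with X' → X and build the canonical LR(0) collection (I0 = CLOSURE({[X' → . X]}), then GOTO on every symbol after a dot until no new states appear). It has 17 states:
  I0: { [D → . / - +], [D → . g /], [D → . g D], [D → . g g T], [X → . - c /], [X → . D - D], [X' → . X] }  — shift
  I1: { [X → - . c /] }  — shift
  I2: { [D → / . - +] }  — shift
  I3: { [X → D . - D] }  — shift
  I4: { [X' → X .] }  — accept
  I5: { [D → . / - +], [D → . g /], [D → . g D], [D → . g g T], [D → g . /], [D → g . D], [D → g . g T] }  — shift
  I6: { [D → / . - +], [D → g / .] }  — shift, reduce
  I7: { [D → g D .] }  — reduce
  I8: { [D → . / - +], [D → . g /], [D → . g D], [D → . g g T], [D → g . /], [D → g . D], [D → g . g T], [D → g g . T], [T → . g], [T → .] }  — shift, reduce
  I9: { [D → g g T .] }  — reduce
  I10: { [D → . / - +], [D → . g /], [D → . g D], [D → . g g T], [D → g . /], [D → g . D], [D → g . g T], [D → g g . T], [T → . g], [T → .], [T → g .] }  — shift, 2 reduces
  I11: { [D → / - . +] }  — shift
  I12: { [D → / - + .] }  — reduce
  I13: { [D → . / - +], [D → . g /], [D → . g D], [D → . g g T], [X → D - . D] }  — shift
  I14: { [X → D - D .] }  — reduce
  I15: { [X → - c . /] }  — shift
  I16: { [X → - c / .] }  — reduce

Conflict in state I6:
  Shift-reduce conflict between [D → g / .] and [D → / . - +]
So the grammar is NOT LR(0).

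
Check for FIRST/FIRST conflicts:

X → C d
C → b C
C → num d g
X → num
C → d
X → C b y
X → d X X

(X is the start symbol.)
FIRST sets of the non-terminals at (or reachable through a nullable prefix from) the front of some alternative:
  FIRST(C) = { 'b', 'd', 'num' }

Productions for X:
  X → C d: FIRST = { 'b', 'd', 'num' }
  X → num: FIRST = { 'num' }
  X → C b y: FIRST = { 'b', 'd', 'num' }
  X → d X X: FIRST = { 'd' }
Productions for C:
  C → b C: FIRST = { 'b' }
  C → num d g: FIRST = { 'num' }
  C → d: FIRST = { 'd' }

Conflict for X: X → C d and X → num
  Overlap: { 'num' }
Conflict for X: X → C d and X → C b y
  Overlap: { 'b', 'd', 'num' }
Conflict for X: X → C d and X → d X X
  Overlap: { 'd' }
Conflict for X: X → num and X → C b y
  Overlap: { 'num' }
Conflict for X: X → C b y and X → d X X
  Overlap: { 'd' }

Answer: Yes. X → C d / X → num on { 'num' }; X → C d / X → C b y on { 'b', 'd', 'num' }; X → C d / X → d X X on { 'd' }; X → num / X → C b y on { 'num' }; X → C b y / X → d X X on { 'd' }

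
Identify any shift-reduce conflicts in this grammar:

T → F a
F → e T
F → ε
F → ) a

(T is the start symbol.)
Augment with T' → T and build the canonical LR(0) collection (I0 = CLOSURE({[T' → . T]}), then GOTO on every symbol after a dot until no new states appear). It has 8 states:
  I0: { [F → . ) a], [F → . e T], [F → .], [T → . F a], [T' → . T] }  — shift, reduce
  I1: { [F → ) . a] }  — shift
  I2: { [T → F . a] }  — shift
  I3: { [T' → T .] }  — accept
  I4: { [F → . ) a], [F → . e T], [F → .], [F → e . T], [T → . F a] }  — shift, reduce
  I5: { [F → e T .] }  — reduce
  I6: { [T → F a .] }  — reduce
  I7: { [F → ) a .] }  — reduce

I0 contains reduce item [F → .] and shift items [F → . ) a], [F → . e T] — shift-reduce conflict.
I4 contains reduce item [F → .] and shift items [F → . ) a], [F → . e T] — shift-reduce conflict.

Answer: Yes — I0: [F → .] vs [F → . ) a]; I4: [F → .] vs [F → . ) a]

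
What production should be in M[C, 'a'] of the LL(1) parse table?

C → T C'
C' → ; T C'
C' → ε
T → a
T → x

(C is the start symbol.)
C → T C'

To find M[C, 'a'], we find productions for C where 'a' is in the predict set (PREDICT(N → α) = (FIRST(α) \ {ε}) ∪ (FOLLOW(N) if α ⇒* ε)).

Relevant sets:
  FIRST(T) = { 'a', 'x' }

C → T C': PREDICT = { 'a', 'x' }
  'a' is in predict set, so this production goes in M[C, 'a']

M[C, 'a'] = C → T C'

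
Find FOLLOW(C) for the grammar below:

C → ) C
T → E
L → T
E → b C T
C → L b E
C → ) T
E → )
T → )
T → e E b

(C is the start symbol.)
C is the start symbol, so $ ∈ FOLLOW(C).
In C → ) C: C is at the end; this adds FOLLOW(C) to itself — nothing new
In E → b C T: C is followed by T, add FIRST(T) \ {ε} = { ')', 'b', 'e' }

Taking the union: FOLLOW(C) = { $, ')', 'b', 'e' }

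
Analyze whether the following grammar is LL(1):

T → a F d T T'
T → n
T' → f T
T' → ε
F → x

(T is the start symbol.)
A grammar is LL(1) if for each non-terminal N with multiple productions, the predict sets of those productions are pairwise disjoint, where PREDICT(N → α) = (FIRST(α) \ {ε}) ∪ (FOLLOW(N) if α ⇒* ε).

Relevant sets:
  FOLLOW(T') = { $, 'f' }

For T:
  PREDICT(T → a F d T T') = { 'a' }
  PREDICT(T → n) = { 'n' }
For T':
  PREDICT(T' → f T) = { 'f' }
  PREDICT(T' → ε) = { $, 'f' }
F has a single production, so nothing to check there.

Conflict found: Predict set conflict for T': { 'f' }
The grammar is NOT LL(1).

Answer: No. Predict set conflict for T': { 'f' }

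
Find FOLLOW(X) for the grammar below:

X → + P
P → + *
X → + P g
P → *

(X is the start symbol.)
X is the start symbol, so $ ∈ FOLLOW(X).
X does not occur on any right-hand side.

Taking the union: FOLLOW(X) = { $ }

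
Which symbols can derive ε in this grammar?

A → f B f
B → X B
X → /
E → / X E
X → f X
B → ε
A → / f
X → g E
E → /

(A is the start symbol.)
A non-terminal is nullable if it can derive ε (the empty string): either it has an ε-production, or it has a production whose right-hand side consists entirely of nullable non-terminals.

ε-productions: B → ε
So B is immediately nullable.
No further non-terminal can be added: every production for the remaining non-terminals contains a terminal or a non-nullable non-terminal.
Nullable = { 'B' }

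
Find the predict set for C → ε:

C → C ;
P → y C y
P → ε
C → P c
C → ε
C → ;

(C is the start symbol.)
{ $, ';', 'y' }

PREDICT(C → ε) = (FIRST(RHS) \ {ε}) ∪ (FOLLOW(C) if ε ∈ FIRST(RHS), i.e. RHS ⇒* ε)
The right-hand side is ε (FIRST(ε) = { ε }), so the predict set is FOLLOW(C) = { $, ';', 'y' }
PREDICT(C → ε) = { $, ';', 'y' }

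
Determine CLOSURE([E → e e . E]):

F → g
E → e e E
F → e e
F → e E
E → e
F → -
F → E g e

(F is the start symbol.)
To compute CLOSURE, for each item [A → α.Bβ] where B is a non-terminal, add [B → .γ] for all productions B → γ; repeat for the newly added items until nothing changes.

Start with: [E → e e . E]
  [E → e e . E] has the dot before E: add [E → . e e E], [E → . e]
No further items can be added.

CLOSURE = { [E → . e e E], [E → . e], [E → e e . E] }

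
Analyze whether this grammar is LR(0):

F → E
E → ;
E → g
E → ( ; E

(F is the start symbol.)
Yes, the grammar is LR(0)

Augment with F' → F and build the canonical LR(0) collection (I0 = CLOSURE({[F' → . F]}), then GOTO on every symbol after a dot until no new states appear). It has 8 states:
  I0: { [E → . ( ; E], [E → . ;], [E → . g], [F → . E], [F' → . F] }  — shift
  I1: { [E → ( . ; E] }  — shift
  I2: { [E → ; .] }  — reduce
  I3: { [F → E .] }  — reduce
  I4: { [F' → F .] }  — accept
  I5: { [E → g .] }  — reduce
  I6: { [E → ( ; . E], [E → . ( ; E], [E → . ;], [E → . g] }  — shift
  I7: { [E → ( ; E .] }  — reduce

Every state is either a pure shift/goto state or contains exactly one complete item and nothing to shift — no conflicts. The grammar is LR(0).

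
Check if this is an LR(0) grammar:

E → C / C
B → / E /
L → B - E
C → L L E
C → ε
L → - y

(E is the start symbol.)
No. Shift-reduce conflict between [C → .] and [B → . / E /]

A grammar is LR(0) if no state in the canonical LR(0) collection has:
  - both a shift item (dot before a terminal) and a complete item (shift-reduce conflict), or
  - two or more complete items (reduce-reduce conflict; the accept item [E' → E .] counts as a complete item here).

Augment with E' → E and build the canonical LR(0) collection (I0 = CLOSURE({[E' → . E]}), then GOTO on every symbol after a dot until no new states appear). It has 16 states:
  I0: { [B → . / E /], [C → . L L E], [C → .], [E → . C / C], [E' → . E], [L → . - y], [L → . B - E] }  — shift, reduce
  I1: { [L → - . y] }  — shift
  I2: { [B → . / E /], [B → / . E /], [C → . L L E], [C → .], [E → . C / C], [L → . - y], [L → . B - E] }  — shift, reduce
  I3: { [L → B . - E] }  — shift
  I4: { [E → C . / C] }  — shift
  I5: { [E' → E .] }  — accept
  I6: { [B → . / E /], [C → L . L E], [L → . - y], [L → . B - E] }  — shift
  I7: { [B → . / E /], [C → . L L E], [C → .], [C → L L . E], [E → . C / C], [L → . - y], [L → . B - E] }  — shift, reduce
  I8: { [C → L L E .] }  — reduce
  I9: { [B → . / E /], [C → . L L E], [C → .], [E → C / . C], [L → . - y], [L → . B - E] }  — shift, reduce
  I10: { [E → C / C .] }  — reduce
  I11: { [B → . / E /], [C → . L L E], [C → .], [E → . C / C], [L → . - y], [L → . B - E], [L → B - . E] }  — shift, reduce
  I12: { [L → B - E .] }  — reduce
  I13: { [B → / E . /] }  — shift
  I14: { [B → / E / .] }  — reduce
  I15: { [L → - y .] }  — reduce

Conflict in state I0:
  Shift-reduce conflict between [C → .] and [B → . / E /]
So the grammar is NOT LR(0).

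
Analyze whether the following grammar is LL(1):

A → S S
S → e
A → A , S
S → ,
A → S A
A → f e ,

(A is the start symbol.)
A grammar is LL(1) if for each non-terminal N with multiple productions, the predict sets of those productions are pairwise disjoint, where PREDICT(N → α) = (FIRST(α) \ {ε}) ∪ (FOLLOW(N) if α ⇒* ε).

Relevant sets:
  FIRST(S) = { ',', 'e' }
  FIRST(A) = { ',', 'e', 'f' }

For A:
  PREDICT(A → S S) = { ',', 'e' }
  PREDICT(A → A ',' S) = { ',', 'e', 'f' }
  PREDICT(A → S A) = { ',', 'e' }
  PREDICT(A → f e ',') = { 'f' }
For S:
  PREDICT(S → e) = { 'e' }
  PREDICT(S → ',') = { ',' }

Conflict found: Predict set conflict for A: { ',', 'e' }
The grammar is NOT LL(1).

Answer: No. Predict set conflict for A: { ',', 'e' }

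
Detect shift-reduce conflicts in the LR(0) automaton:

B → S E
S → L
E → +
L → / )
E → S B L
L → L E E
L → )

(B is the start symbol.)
Yes — I4: [S → L .] vs [E → . +]; I10: [E → S B L .] vs [E → . +]

A shift-reduce conflict occurs when an LR(0) state has both:
  - a complete (reduce) item [A → α .] (dot at the end), and
  - a shift item [B → β . c γ] (dot before a terminal).

Augment with B' → B and build the canonical LR(0) collection (I0 = CLOSURE({[B' → . B]}), then GOTO on every symbol after a dot until no new states appear). It has 14 states:
  I0: { [B → . S E], [B' → . B], [L → . )], [L → . / )], [L → . L E E], [S → . L] }  — shift
  I1: { [L → ) .] }  — reduce
  I2: { [L → / . )] }  — shift
  I3: { [B' → B .] }  — accept
  I4: { [E → . +], [E → . S B L], [L → . )], [L → . / )], [L → . L E E], [L → L . E E], [S → . L], [S → L .] }  — shift, reduce
  I5: { [B → S . E], [E → . +], [E → . S B L], [L → . )], [L → . / )], [L → . L E E], [S → . L] }  — shift
  I6: { [E → + .] }  — reduce
  I7: { [B → S E .] }  — reduce
  I8: { [B → . S E], [E → S . B L], [L → . )], [L → . / )], [L → . L E E], [S → . L] }  — shift
  I9: { [E → S B . L], [L → . )], [L → . / )], [L → . L E E] }  — shift
  I10: { [E → . +], [E → . S B L], [E → S B L .], [L → . )], [L → . / )], [L → . L E E], [L → L . E E], [S → . L] }  — shift, reduce
  I11: { [E → . +], [E → . S B L], [L → . )], [L → . / )], [L → . L E E], [L → L E . E], [S → . L] }  — shift
  I12: { [L → L E E .] }  — reduce
  I13: { [L → / ) .] }  — reduce

I4 contains reduce item [S → L .] and shift items [E → . +], [L → . )], [L → . / )] — shift-reduce conflict.
I10 contains reduce item [E → S B L .] and shift items [E → . +], [L → . )], [L → . / )] — shift-reduce conflict.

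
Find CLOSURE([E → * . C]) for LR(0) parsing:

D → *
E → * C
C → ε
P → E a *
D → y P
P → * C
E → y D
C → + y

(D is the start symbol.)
{ [C → . + y], [C → .], [E → * . C] }

Start with: [E → * . C]
  [E → * . C] has the dot before C: add [C → .], [C → . + y]
No further items can be added.

CLOSURE = { [C → . + y], [C → .], [E → * . C] }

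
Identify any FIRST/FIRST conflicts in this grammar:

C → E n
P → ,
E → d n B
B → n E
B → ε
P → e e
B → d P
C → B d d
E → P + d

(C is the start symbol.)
FIRST sets of the non-terminals at (or reachable through a nullable prefix from) the front of some alternative:
  FIRST(E) = { ',', 'd', 'e' }
  FIRST(B) = { 'd', 'n', ε }
  FIRST(P) = { ',', 'e' }

Productions for C:
  C → E n: FIRST = { ',', 'd', 'e' }
  C → B d d: FIRST = { 'd', 'n' }
Productions for P:
  P → ,: FIRST = { ',' }
  P → e e: FIRST = { 'e' }
Productions for E:
  E → d n B: FIRST = { 'd' }
  E → P + d: FIRST = { ',', 'e' }
Productions for B:
  B → n E: FIRST = { 'n' }
  B → ε: FIRST = { ε }
  B → d P: FIRST = { 'd' }

Conflict for C: C → E n and C → B d d
  Overlap: { 'd' }

Answer: Yes. C → E n / C → B d d on { 'd' }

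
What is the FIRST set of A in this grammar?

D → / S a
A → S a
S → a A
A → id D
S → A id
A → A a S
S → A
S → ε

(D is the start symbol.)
{ 'a', 'id' }

To compute FIRST(A), examine every production with A on the left-hand side, reading each right-hand side left to right until a non-nullable symbol is reached.

FIRST sets of the other non-terminals involved (by the same procedure, iterated to a fixed point):
  FIRST(S) = { 'a', 'id', ε }

From A → S a:
  - S is a non-terminal: add FIRST(S) \ {ε} = { 'a', 'id' }
    S is nullable, so continue to the next symbol
  - a is a terminal: add 'a' and stop
From A → id D:
  - id is a terminal: add 'id' and stop
From A → A a S:
  - A is the symbol being defined: contributes nothing new
    A is not nullable, so stop

Collecting: FIRST(A) = { 'a', 'id' }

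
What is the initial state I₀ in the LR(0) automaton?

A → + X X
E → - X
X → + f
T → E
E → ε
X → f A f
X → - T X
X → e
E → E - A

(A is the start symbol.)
First, augment the grammar with A' → A
I₀ = CLOSURE({ [A' → . A] }):
  [A' → . A] has the dot before A: add [A → . + X X]
No further items can be added.

I₀ = { [A → . + X X], [A' → . A] }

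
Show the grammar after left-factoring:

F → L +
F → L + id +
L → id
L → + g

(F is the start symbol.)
Left-factoring transforms A → αβ₁ | αβ₂ into A → αA' and A' → β₁ | β₂
(α is the longest common prefix among the alternatives). Repeat until
no nonterminal has two alternatives with a common prefix.

Round 1: F has alternatives sharing prefix 'L +'. Introduce F': F → L + F'
  Add: F' → ε
  Add: F' → id +

No remaining common prefixes — done.

Resulting grammar:
F → L + F'
F' → ε
F' → id +
L → id
L → + g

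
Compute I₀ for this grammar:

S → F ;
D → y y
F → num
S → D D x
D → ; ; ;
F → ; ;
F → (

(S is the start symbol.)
First, augment the grammar with S' → S
I₀ = CLOSURE({ [S' → . S] }):
  [S' → . S] has the dot before S: add [S → . F ;], [S → . D D x]
  [S → . F ;] has the dot before F: add [F → . num], [F → . ; ;], [F → . (]
  [S → . D D x] has the dot before D: add [D → . y y], [D → . ; ; ;]
No further items can be added.

I₀ = { [D → . ; ; ;], [D → . y y], [F → . (], [F → . ; ;], [F → . num], [S → . D D x], [S → . F ;], [S' → . S] }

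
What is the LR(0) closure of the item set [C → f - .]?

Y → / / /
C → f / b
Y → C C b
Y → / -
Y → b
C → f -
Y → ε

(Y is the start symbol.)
{ [C → f - .] }

Start with: [C → f - .]
The dot is at the end, so nothing is added.

CLOSURE = { [C → f - .] }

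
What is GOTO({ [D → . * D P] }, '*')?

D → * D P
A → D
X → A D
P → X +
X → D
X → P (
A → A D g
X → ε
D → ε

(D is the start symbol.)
GOTO(I, '*') = CLOSURE({ [A → αX.β] : [A → α.Xβ] ∈ I, X = '*' })

Items with dot before '*', with the dot advanced:
  [D → . * D P] → [D → * . D P]
Closure of the advanced items:
  [D → * . D P] has the dot before D: add [D → . * D P], [D → .]

GOTO = { [D → * . D P], [D → . * D P], [D → .] }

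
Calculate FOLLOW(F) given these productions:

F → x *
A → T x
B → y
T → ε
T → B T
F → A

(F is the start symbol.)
{ $ }

F is the start symbol, so $ ∈ FOLLOW(F).
F does not occur on any right-hand side.

Taking the union: FOLLOW(F) = { $ }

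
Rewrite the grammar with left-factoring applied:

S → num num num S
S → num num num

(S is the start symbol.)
S → num num num S'
S' → S
S' → ε

Left-factoring transforms A → αβ₁ | αβ₂ into A → αA' and A' → β₁ | β₂
(α is the longest common prefix among the alternatives). Repeat until
no nonterminal has two alternatives with a common prefix.

Round 1: S has alternatives sharing prefix 'num num num'. Introduce S': S → num num num S'
  Add: S' → S
  Add: S' → ε

No remaining common prefixes — done.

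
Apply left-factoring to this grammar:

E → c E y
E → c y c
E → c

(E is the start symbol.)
Left-factoring transforms A → αβ₁ | αβ₂ into A → αA' and A' → β₁ | β₂
(α is the longest common prefix among the alternatives). Repeat until
no nonterminal has two alternatives with a common prefix.

Round 1: E has alternatives sharing prefix 'c'. Introduce E': E → c E'
  Add: E' → E y
  Add: E' → y c
  Add: E' → ε

No remaining common prefixes — done.

Resulting grammar:
E → c E'
E' → E y
E' → y c
E' → ε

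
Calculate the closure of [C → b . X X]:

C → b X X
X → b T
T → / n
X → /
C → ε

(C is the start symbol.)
Start with: [C → b . X X]
  [C → b . X X] has the dot before X: add [X → . b T], [X → . /]
No further items can be added.

CLOSURE = { [C → b . X X], [X → . /], [X → . b T] }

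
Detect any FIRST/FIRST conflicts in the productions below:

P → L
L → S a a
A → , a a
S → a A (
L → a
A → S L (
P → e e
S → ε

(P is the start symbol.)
Yes. L → S a a / L → a on { 'a' }

A FIRST/FIRST conflict occurs when two productions N → α and N → β for the same non-terminal have FIRST(α) ∩ FIRST(β) ≠ ∅ (with ε ∈ FIRST of a nullable right-hand side, so two nullable alternatives also conflict).

FIRST sets of the non-terminals at (or reachable through a nullable prefix from) the front of some alternative:
  FIRST(L) = { 'a' }
  FIRST(S) = { 'a', ε }

Productions for P:
  P → L: FIRST = { 'a' }
  P → e e: FIRST = { 'e' }
Productions for L:
  L → S a a: FIRST = { 'a' }
  L → a: FIRST = { 'a' }
Productions for A:
  A → , a a: FIRST = { ',' }
  A → S L (: FIRST = { 'a' }
Productions for S:
  S → a A (: FIRST = { 'a' }
  S → ε: FIRST = { ε }

Conflict for L: L → S a a and L → a
  Overlap: { 'a' }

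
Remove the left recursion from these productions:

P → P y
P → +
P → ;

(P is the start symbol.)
P is directly left-recursive. The standard transformation for
  A → A α₁ | ... | A α_m | β₁ | ... | β_n
is
  A  → β₁ A' | ... | β_n A'
  A' → α₁ A' | ... | α_m A' | ε

P → + becomes P → + P'
P → ; becomes P → ; P'
P → P y becomes P' → y P'
Add P' → ε

Resulting grammar:
P → + P'
P → ; P'
P' → y P'
P' → ε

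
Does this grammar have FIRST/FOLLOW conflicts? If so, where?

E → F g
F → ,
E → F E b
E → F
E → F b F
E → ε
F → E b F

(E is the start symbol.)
A FIRST/FOLLOW conflict occurs when a non-terminal N has a nullable alternative N → β (β ⇒* ε) and another alternative N → α with FIRST(α) ∩ FOLLOW(N) ≠ ∅: on such a lookahead the parser cannot decide between expanding α and letting N vanish via β.

Nullable non-terminals: E.
FIRST sets used below: FIRST(F) = { ',', 'b' }

E: nullable alternative(s) E → ε; FOLLOW(E) = { $, 'b' }
  E → F g: FIRST \ {ε} = { ',', 'b' } — overlaps FOLLOW(E) on { 'b' }: CONFLICT
  E → F E b: FIRST \ {ε} = { ',', 'b' } — overlaps FOLLOW(E) on { 'b' }: CONFLICT
  E → F: FIRST \ {ε} = { ',', 'b' } — overlaps FOLLOW(E) on { 'b' }: CONFLICT
  E → F b F: FIRST \ {ε} = { ',', 'b' } — overlaps FOLLOW(E) on { 'b' }: CONFLICT
  E → ε: FIRST \ {ε} = { } — this is the only nullable alternative, skip

F has no nullable alternative, so no FIRST/FOLLOW check is needed there.

So the grammar has 4 FIRST/FOLLOW conflicts (marked CONFLICT above).

Answer: Yes. E → F g with FOLLOW(E) on { 'b' }; E → F E b with FOLLOW(E) on { 'b' }; E → F with FOLLOW(E) on { 'b' }; E → F b F with FOLLOW(E) on { 'b' }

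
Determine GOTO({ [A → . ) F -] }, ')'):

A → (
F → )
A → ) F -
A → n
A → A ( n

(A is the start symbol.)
GOTO(I, ')') = CLOSURE({ [A → αX.β] : [A → α.Xβ] ∈ I, X = ')' })

Items with dot before ')', with the dot advanced:
  [A → . ) F -] → [A → ) . F -]
Closure of the advanced items:
  [A → ) . F -] has the dot before F: add [F → . )]

GOTO = { [A → ) . F -], [F → . )] }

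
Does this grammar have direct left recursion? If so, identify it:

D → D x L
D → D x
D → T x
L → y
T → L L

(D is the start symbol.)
Yes, D is left-recursive

Direct left recursion occurs when N → N α for some non-terminal N (the right-hand side begins with the left-hand side itself).

D → D x L: LEFT RECURSIVE (starts with D)
D → D x: LEFT RECURSIVE (starts with D)
D → T x: starts with T
L → y: starts with y
T → L L: starts with L

The grammar has direct left recursion on: D.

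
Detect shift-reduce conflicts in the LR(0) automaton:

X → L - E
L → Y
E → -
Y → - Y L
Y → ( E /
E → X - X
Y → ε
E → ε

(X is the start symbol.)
Yes — I0: [Y → .] vs [Y → . ( E /]; I1: [E → .] vs [E → . -]; I2: [Y → .] vs [Y → . ( E /]; I6: [E → .] vs [E → . -]; I7: [E → - .] vs [Y → . ( E /]; I10: [Y → .] vs [Y → . ( E /]; I12: [Y → .] vs [Y → . ( E /]

A shift-reduce conflict occurs when an LR(0) state has both:
  - a complete (reduce) item [A → α .] (dot at the end), and
  - a shift item [B → β . c γ] (dot before a terminal).

Augment with X' → X and build the canonical LR(0) collection (I0 = CLOSURE({[X' → . X]}), then GOTO on every symbol after a dot until no new states appear). It has 16 states:
  I0: { [L → . Y], [X → . L - E], [X' → . X], [Y → . ( E /], [Y → . - Y L], [Y → .] }  — shift, reduce
  I1: { [E → . -], [E → . X - X], [E → .], [L → . Y], [X → . L - E], [Y → ( . E /], [Y → . ( E /], [Y → . - Y L], [Y → .] }  — shift, 2 reduces
  I2: { [Y → - . Y L], [Y → . ( E /], [Y → . - Y L], [Y → .] }  — shift, reduce
  I3: { [X → L . - E] }  — shift
  I4: { [X' → X .] }  — accept
  I5: { [L → Y .] }  — reduce
  I6: { [E → . -], [E → . X - X], [E → .], [L → . Y], [X → . L - E], [X → L - . E], [Y → . ( E /], [Y → . - Y L], [Y → .] }  — shift, 2 reduces
  I7: { [E → - .], [Y → - . Y L], [Y → . ( E /], [Y → . - Y L], [Y → .] }  — shift, 2 reduces
  I8: { [X → L - E .] }  — reduce
  I9: { [E → X . - X] }  — shift
  I10: { [E → X - . X], [L → . Y], [X → . L - E], [Y → . ( E /], [Y → . - Y L], [Y → .] }  — shift, reduce
  I11: { [E → X - X .] }  — reduce
  I12: { [L → . Y], [Y → - Y . L], [Y → . ( E /], [Y → . - Y L], [Y → .] }  — shift, reduce
  I13: { [Y → - Y L .] }  — reduce
  I14: { [Y → ( E . /] }  — shift
  I15: { [Y → ( E / .] }  — reduce

I0 contains reduce item [Y → .] and shift items [Y → . ( E /], [Y → . - Y L] — shift-reduce conflict.
I1 contains reduce items [E → .], [Y → .] and shift items [E → . -], [Y → . ( E /], [Y → . - Y L] — shift-reduce conflict.
I2 contains reduce item [Y → .] and shift items [Y → . ( E /], [Y → . - Y L] — shift-reduce conflict.
I6 contains reduce items [E → .], [Y → .] and shift items [E → . -], [Y → . ( E /], [Y → . - Y L] — shift-reduce conflict.
I7 contains reduce items [E → - .], [Y → .] and shift items [Y → . ( E /], [Y → . - Y L] — shift-reduce conflict.
I10 contains reduce item [Y → .] and shift items [Y → . ( E /], [Y → . - Y L] — shift-reduce conflict.
I12 contains reduce item [Y → .] and shift items [Y → . ( E /], [Y → . - Y L] — shift-reduce conflict.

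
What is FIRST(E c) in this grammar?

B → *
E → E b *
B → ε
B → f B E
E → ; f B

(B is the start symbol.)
{ ';' }

FIRST sets of the non-terminals involved (from the grammar, by fixed-point iteration):
  FIRST(E) = { ';' }

To compute FIRST(E c), process the symbols left to right:
Symbol E is a non-terminal. Add FIRST(E) \ {ε} = { ';' }
E is not nullable (ε ∉ FIRST(E)), so stop here.
FIRST(E c) = { ';' }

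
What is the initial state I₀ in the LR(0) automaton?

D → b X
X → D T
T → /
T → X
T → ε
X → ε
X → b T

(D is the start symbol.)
{ [D → . b X], [D' → . D] }

First, augment the grammar with D' → D
I₀ = CLOSURE({ [D' → . D] }):
  [D' → . D] has the dot before D: add [D → . b X]
No further items can be added.

I₀ = { [D → . b X], [D' → . D] }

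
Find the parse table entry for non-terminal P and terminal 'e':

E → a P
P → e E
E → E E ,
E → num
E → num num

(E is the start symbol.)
P → e E

To find M[P, 'e'], we find productions for P where 'e' is in the predict set (PREDICT(N → α) = (FIRST(α) \ {ε}) ∪ (FOLLOW(N) if α ⇒* ε)).

P → e E: PREDICT = { 'e' }
  'e' is in predict set, so this production goes in M[P, 'e']

M[P, 'e'] = P → e E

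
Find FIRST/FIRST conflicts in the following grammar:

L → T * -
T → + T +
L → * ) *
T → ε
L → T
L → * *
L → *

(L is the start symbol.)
FIRST sets of the non-terminals at (or reachable through a nullable prefix from) the front of some alternative:
  FIRST(T) = { '+', ε }

Productions for L:
  L → T * -: FIRST = { '*', '+' }
  L → * ) *: FIRST = { '*' }
  L → T: FIRST = { '+', ε }
  L → * *: FIRST = { '*' }
  L → *: FIRST = { '*' }
Productions for T:
  T → + T +: FIRST = { '+' }
  T → ε: FIRST = { ε }

Conflict for L: L → T * - and L → * ) *
  Overlap: { '*' }
Conflict for L: L → T * - and L → T
  Overlap: { '+' }
Conflict for L: L → T * - and L → * *
  Overlap: { '*' }
Conflict for L: L → T * - and L → *
  Overlap: { '*' }
Conflict for L: L → * ) * and L → * *
  Overlap: { '*' }
Conflict for L: L → * ) * and L → *
  Overlap: { '*' }
Conflict for L: L → * * and L → *
  Overlap: { '*' }

Answer: Yes. L → T '*' '-' / L → '*' ')' '*' on { '*' }; L → T '*' '-' / L → T on { '+' }; L → T '*' '-' / L → '*' '*' on { '*' }; L → T '*' '-' / L → '*' on { '*' }; L → '*' ')' '*' / L → '*' '*' on { '*' }; L → '*' ')' '*' / L → '*' on { '*' }; L → '*' '*' / L → '*' on { '*' }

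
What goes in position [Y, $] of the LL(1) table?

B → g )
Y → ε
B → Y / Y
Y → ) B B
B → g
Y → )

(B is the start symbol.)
To find M[Y, $], we find productions for Y where $ is in the predict set (PREDICT(N → α) = (FIRST(α) \ {ε}) ∪ (FOLLOW(N) if α ⇒* ε)).

Relevant sets:
  FOLLOW(Y) = { $, ')', '/', 'g' }

Y → ε: PREDICT = { $, ')', '/', 'g' }
  $ is in predict set, so this production goes in M[Y, $]
Y → ) B B: PREDICT = { ')' }
Y → ): PREDICT = { ')' }

M[Y, $] = Y → ε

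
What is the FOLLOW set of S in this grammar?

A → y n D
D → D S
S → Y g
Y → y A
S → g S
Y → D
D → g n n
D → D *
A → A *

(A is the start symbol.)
{ $, '*', 'g', 'y' }

In D → D S: S is at the end, add FOLLOW(D)
In S → g S: S is at the end; this adds FOLLOW(S) to itself — nothing new

The FOLLOW sets referred to above (computed the same way, to a fixed point):
  FOLLOW(D) = { $, '*', 'g', 'y' }

Taking the union: FOLLOW(S) = { $, '*', 'g', 'y' }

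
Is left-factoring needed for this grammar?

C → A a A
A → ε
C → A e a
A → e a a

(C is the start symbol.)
Left-factoring is needed when two productions for the same non-terminal
share a common prefix on the right-hand side.

Productions for C:
  C → A a A
  C → A e a
Productions for A:
  A → ε
  A → e a a

Found common prefix 'A' in productions for C

Answer: Yes, C has productions with common prefix 'A'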